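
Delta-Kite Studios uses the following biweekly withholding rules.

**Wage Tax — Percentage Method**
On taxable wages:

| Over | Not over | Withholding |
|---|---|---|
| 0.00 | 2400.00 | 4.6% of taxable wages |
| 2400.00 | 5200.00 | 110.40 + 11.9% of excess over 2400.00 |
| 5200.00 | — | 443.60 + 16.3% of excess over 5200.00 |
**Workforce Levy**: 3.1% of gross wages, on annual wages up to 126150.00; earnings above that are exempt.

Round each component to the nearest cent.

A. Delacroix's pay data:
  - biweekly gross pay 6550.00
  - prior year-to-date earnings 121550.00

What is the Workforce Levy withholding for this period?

Workforce Levy: cap 126150.00 − YTD 121550.00 = 4600.00 subject; 3.1% × 4600.00 = 142.60

142.60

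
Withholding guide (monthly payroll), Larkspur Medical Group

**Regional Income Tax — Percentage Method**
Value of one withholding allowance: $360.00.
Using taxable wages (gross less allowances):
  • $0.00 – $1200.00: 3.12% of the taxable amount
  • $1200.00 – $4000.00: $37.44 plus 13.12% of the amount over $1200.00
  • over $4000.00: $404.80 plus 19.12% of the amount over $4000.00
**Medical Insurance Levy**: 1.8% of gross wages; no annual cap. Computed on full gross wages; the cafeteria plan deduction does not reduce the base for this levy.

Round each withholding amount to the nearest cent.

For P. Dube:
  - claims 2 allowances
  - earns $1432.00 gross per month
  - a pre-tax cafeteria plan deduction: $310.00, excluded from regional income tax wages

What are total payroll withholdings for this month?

Regional Income Tax: taxable = $1432.00 − $310.00 − 2×$360.00 = $402.00
  3.12% × $402.00 = $12.54
Medical Insurance Levy: 1.8% × $1432.00 = $25.78
Total: $12.54 + $25.78 = $38.32

$38.32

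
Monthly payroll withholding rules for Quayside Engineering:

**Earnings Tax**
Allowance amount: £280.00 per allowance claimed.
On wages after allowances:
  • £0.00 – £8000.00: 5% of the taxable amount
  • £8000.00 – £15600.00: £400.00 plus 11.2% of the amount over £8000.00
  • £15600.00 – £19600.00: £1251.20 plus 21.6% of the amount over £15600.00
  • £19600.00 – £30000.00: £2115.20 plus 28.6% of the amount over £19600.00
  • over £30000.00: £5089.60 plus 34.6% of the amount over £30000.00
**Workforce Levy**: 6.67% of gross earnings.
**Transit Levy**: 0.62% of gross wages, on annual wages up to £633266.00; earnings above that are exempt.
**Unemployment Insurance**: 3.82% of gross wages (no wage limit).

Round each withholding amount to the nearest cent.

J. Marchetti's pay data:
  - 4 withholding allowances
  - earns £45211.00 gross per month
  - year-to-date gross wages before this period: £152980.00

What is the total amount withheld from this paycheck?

£14988.03

Earnings Tax: taxable = £45211.00 − 4×£280.00 = £44091.00
  £5089.60 + 34.6% × (£44091.00 − £30000.00) = £5089.60 + 34.6% × £14091.00 = £9965.09
Workforce Levy: 6.67% × £45211.00 = £3015.57
Transit Levy: 0.62% × £45211.00 = £280.31
Unemployment Insurance: 3.82% × £45211.00 = £1727.06
Total: £9965.09 + £3015.57 + £280.31 + £1727.06 = £14988.03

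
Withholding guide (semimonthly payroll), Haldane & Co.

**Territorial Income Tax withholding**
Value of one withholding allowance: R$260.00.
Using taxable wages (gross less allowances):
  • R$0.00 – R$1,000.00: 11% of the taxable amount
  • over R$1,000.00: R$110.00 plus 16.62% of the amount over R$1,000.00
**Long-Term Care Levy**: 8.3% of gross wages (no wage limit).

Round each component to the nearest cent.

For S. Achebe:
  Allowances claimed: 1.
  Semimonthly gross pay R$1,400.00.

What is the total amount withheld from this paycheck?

Territorial Income Tax: taxable = R$1,400.00 − 1×R$260.00 = R$1,140.00
  R$110.00 + 16.62% × (R$1,140.00 − R$1,000.00) = R$110.00 + 16.62% × R$140.00 = R$133.27
Long-Term Care Levy: 8.3% × R$1,400.00 = R$116.20
Total: R$133.27 + R$116.20 = R$249.47

R$249.47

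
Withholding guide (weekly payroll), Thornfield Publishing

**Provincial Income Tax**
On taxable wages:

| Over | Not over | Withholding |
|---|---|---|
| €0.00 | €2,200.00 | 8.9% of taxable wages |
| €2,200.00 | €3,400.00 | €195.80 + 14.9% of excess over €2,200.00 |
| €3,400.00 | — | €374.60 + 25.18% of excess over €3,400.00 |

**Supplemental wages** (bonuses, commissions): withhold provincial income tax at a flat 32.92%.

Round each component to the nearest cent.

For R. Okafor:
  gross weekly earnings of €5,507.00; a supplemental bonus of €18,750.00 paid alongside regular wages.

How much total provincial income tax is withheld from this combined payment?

€7,077.64

Provincial Income Tax: taxable = €5,507.00
  €374.60 + 25.18% × (€5,507.00 − €3,400.00) = €374.60 + 25.18% × €2,107.00 = €905.14
Supplemental (32.92% flat on bonus): 32.92% × €18,750.00 = €6,172.50
Total provincial income tax: €905.14 + €6,172.50 = €7,077.64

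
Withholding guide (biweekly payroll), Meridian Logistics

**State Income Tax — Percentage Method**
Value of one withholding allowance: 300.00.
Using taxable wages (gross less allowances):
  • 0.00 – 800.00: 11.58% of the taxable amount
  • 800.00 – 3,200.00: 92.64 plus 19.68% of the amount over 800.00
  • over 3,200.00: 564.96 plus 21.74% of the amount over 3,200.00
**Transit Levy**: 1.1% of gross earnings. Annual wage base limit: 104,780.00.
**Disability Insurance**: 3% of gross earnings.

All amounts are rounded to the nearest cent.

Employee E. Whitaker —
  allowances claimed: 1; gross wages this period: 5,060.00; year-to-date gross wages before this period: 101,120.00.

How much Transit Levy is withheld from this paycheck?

40.26

Transit Levy: cap 104,780.00 − YTD 101,120.00 = 3,660.00 subject; 1.1% × 3,660.00 = 40.26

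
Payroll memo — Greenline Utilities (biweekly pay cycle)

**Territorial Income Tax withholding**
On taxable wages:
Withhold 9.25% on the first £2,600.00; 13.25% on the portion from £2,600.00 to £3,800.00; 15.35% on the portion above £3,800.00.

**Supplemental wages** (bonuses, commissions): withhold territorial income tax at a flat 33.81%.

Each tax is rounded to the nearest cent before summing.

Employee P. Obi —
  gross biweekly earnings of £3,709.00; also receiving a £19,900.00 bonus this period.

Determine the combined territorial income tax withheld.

£7,115.63

Territorial Income Tax: taxable = £3,709.00
  £240.50 + 13.25% × (£3,709.00 − £2,600.00) = £240.50 + 13.25% × £1,109.00 = £387.44
Supplemental (33.81% flat on bonus): 33.81% × £19,900.00 = £6,728.19
Total territorial income tax: £387.44 + £6,728.19 = £7,115.63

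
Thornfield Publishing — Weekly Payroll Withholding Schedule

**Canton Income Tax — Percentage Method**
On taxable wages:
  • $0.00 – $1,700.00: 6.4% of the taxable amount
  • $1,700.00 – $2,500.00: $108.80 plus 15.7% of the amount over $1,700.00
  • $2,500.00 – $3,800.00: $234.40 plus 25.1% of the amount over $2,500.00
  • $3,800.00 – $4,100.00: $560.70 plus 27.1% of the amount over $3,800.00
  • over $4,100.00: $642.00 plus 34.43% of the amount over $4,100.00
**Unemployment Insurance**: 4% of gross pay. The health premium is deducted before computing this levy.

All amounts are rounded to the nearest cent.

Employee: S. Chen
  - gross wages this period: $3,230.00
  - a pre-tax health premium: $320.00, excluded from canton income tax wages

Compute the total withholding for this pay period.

Canton Income Tax: taxable = $3,230.00 − $320.00 = $2,910.00
  $234.40 + 25.1% × ($2,910.00 − $2,500.00) = $234.40 + 25.1% × $410.00 = $337.31
Unemployment Insurance: 4% × $2,910.00 = $116.40
Total: $337.31 + $116.40 = $453.71

$453.71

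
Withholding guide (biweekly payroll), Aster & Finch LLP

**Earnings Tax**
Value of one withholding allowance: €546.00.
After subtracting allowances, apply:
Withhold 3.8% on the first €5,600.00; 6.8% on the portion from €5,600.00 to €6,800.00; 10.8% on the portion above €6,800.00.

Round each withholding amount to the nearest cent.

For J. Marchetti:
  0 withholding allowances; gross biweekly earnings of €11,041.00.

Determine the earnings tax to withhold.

Earnings Tax: taxable = €11,041.00
  €294.40 + 10.8% × (€11,041.00 − €6,800.00) = €294.40 + 10.8% × €4,241.00 = €752.43

€752.43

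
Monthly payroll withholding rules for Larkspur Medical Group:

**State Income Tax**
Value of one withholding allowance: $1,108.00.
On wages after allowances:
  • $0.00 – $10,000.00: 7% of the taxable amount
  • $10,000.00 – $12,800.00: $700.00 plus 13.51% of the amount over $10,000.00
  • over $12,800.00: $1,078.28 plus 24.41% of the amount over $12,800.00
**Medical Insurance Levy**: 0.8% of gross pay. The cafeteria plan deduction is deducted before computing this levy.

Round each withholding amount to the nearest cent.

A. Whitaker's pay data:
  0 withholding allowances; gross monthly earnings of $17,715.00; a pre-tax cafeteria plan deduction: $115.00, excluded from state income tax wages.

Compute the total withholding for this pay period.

$2,390.76

State Income Tax: taxable = $17,715.00 − $115.00 = $17,600.00
  $1,078.28 + 24.41% × ($17,600.00 − $12,800.00) = $1,078.28 + 24.41% × $4,800.00 = $2,249.96
Medical Insurance Levy: 0.8% × $17,600.00 = $140.80
Total: $2,249.96 + $140.80 = $2,390.76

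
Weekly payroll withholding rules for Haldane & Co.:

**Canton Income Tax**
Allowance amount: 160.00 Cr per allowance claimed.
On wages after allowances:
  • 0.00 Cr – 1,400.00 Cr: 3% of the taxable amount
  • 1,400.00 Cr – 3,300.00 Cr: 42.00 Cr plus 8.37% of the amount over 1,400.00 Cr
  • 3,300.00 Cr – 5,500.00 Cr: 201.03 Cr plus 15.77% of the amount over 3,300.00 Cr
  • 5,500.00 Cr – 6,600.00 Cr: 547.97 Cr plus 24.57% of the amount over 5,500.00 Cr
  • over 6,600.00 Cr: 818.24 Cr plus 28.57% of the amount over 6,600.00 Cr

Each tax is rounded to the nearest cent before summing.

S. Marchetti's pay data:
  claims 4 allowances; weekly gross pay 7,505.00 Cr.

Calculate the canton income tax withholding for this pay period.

893.95 Cr

Canton Income Tax: taxable = 7,505.00 Cr − 4×160.00 Cr = 6,865.00 Cr
  818.24 Cr + 28.57% × (6,865.00 Cr − 6,600.00 Cr) = 818.24 Cr + 28.57% × 265.00 Cr = 893.95 Cr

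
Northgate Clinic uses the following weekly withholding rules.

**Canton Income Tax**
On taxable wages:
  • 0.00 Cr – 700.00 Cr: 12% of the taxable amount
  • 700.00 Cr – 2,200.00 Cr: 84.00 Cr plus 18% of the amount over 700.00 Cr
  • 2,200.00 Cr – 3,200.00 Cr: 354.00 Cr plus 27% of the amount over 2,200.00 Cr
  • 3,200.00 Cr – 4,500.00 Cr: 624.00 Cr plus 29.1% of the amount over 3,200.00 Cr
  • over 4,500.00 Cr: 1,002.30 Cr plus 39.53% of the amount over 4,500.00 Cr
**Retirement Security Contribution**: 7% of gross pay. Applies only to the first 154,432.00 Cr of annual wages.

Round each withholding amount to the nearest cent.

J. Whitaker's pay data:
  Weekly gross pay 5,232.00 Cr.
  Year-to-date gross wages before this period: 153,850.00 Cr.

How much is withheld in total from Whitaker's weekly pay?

Canton Income Tax: taxable = 5,232.00 Cr
  1,002.30 Cr + 39.53% × (5,232.00 Cr − 4,500.00 Cr) = 1,002.30 Cr + 39.53% × 732.00 Cr = 1,291.66 Cr
Retirement Security Contribution: cap 154,432.00 Cr − YTD 153,850.00 Cr = 582.00 Cr subject; 7% × 582.00 Cr = 40.74 Cr
Total: 1,291.66 Cr + 40.74 Cr = 1,332.40 Cr

1,332.40 Cr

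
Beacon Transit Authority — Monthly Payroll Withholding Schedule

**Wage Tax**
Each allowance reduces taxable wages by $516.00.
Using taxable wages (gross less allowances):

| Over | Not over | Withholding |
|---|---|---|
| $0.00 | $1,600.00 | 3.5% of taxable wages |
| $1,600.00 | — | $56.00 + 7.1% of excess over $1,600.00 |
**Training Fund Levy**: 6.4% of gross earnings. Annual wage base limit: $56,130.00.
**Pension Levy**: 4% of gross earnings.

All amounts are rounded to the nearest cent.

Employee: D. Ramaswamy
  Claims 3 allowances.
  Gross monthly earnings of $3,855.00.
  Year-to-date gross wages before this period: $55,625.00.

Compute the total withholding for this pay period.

Wage Tax: taxable = $3,855.00 − 3×$516.00 = $2,307.00
  $56.00 + 7.1% × ($2,307.00 − $1,600.00) = $56.00 + 7.1% × $707.00 = $106.20
Training Fund Levy: cap $56,130.00 − YTD $55,625.00 = $505.00 subject; 6.4% × $505.00 = $32.32
Pension Levy: 4% × $3,855.00 = $154.20
Total: $106.20 + $32.32 + $154.20 = $292.72

$292.72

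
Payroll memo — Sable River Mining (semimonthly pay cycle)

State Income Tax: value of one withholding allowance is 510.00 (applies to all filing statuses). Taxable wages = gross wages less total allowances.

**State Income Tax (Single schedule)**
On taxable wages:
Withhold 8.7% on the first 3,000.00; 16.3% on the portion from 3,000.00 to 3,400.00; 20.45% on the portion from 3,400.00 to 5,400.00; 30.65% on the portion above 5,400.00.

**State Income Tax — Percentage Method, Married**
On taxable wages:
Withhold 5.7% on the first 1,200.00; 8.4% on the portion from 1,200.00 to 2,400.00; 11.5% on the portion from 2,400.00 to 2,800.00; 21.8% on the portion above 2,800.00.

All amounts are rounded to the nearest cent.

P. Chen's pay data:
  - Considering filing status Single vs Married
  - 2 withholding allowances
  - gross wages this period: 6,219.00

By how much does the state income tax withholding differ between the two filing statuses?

44.08

State Income Tax (Single): taxable = 6,219.00 − 2×510.00 = 5,199.00
  326.20 + 20.45% × (5,199.00 − 3,400.00) = 326.20 + 20.45% × 1,799.00 = 694.10
State Income Tax (Married): taxable = 6,219.00 − 2×510.00 = 5,199.00
  215.20 + 21.8% × (5,199.00 − 2,800.00) = 215.20 + 21.8% × 2,399.00 = 738.18
Difference: |694.10 − 738.18| = 44.08 (higher under Married)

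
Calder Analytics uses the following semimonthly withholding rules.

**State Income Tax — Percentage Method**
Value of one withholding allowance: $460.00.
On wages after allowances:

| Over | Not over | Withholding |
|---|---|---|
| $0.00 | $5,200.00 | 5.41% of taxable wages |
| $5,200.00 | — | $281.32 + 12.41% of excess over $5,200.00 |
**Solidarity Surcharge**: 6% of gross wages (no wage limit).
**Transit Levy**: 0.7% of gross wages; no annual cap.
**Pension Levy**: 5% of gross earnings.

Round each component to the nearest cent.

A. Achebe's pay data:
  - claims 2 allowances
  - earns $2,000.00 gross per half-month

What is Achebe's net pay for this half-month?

$1,707.57

State Income Tax: taxable = $2,000.00 − 2×$460.00 = $1,080.00
  5.41% × $1,080.00 = $58.43
Solidarity Surcharge: 6% × $2,000.00 = $120.00
Transit Levy: 0.7% × $2,000.00 = $14.00
Pension Levy: 5% × $2,000.00 = $100.00
Total withheld: $58.43 + $120.00 + $14.00 + $100.00 = $292.43
Net pay: $2,000.00 − $292.43 = $1,707.57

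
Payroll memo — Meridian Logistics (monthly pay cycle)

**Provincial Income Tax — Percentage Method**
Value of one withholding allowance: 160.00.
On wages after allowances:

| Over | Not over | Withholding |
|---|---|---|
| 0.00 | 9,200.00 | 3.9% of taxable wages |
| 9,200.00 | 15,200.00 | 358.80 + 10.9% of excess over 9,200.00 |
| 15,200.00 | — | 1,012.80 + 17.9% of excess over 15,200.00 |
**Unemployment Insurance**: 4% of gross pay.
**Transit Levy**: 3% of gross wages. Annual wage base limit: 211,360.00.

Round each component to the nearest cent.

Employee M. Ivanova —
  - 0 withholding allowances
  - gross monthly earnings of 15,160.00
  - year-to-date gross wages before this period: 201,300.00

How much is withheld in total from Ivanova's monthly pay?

1,916.64

Provincial Income Tax: taxable = 15,160.00
  358.80 + 10.9% × (15,160.00 − 9,200.00) = 358.80 + 10.9% × 5,960.00 = 1,008.44
Unemployment Insurance: 4% × 15,160.00 = 606.40
Transit Levy: cap 211,360.00 − YTD 201,300.00 = 10,060.00 subject; 3% × 10,060.00 = 301.80
Total: 1,008.44 + 606.40 + 301.80 = 1,916.64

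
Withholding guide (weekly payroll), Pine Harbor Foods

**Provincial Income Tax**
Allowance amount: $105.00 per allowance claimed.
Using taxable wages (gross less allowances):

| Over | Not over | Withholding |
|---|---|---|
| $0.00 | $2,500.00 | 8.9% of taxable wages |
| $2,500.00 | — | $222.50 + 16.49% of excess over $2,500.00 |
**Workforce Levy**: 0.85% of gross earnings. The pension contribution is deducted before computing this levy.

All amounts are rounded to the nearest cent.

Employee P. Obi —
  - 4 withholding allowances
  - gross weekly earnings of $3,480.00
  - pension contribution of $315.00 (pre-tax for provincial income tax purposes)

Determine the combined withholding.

Provincial Income Tax: taxable = $3,480.00 − $315.00 − 4×$105.00 = $2,745.00
  $222.50 + 16.49% × ($2,745.00 − $2,500.00) = $222.50 + 16.49% × $245.00 = $262.90
Workforce Levy: 0.85% × $3,165.00 = $26.90
Total: $262.90 + $26.90 = $289.80

$289.80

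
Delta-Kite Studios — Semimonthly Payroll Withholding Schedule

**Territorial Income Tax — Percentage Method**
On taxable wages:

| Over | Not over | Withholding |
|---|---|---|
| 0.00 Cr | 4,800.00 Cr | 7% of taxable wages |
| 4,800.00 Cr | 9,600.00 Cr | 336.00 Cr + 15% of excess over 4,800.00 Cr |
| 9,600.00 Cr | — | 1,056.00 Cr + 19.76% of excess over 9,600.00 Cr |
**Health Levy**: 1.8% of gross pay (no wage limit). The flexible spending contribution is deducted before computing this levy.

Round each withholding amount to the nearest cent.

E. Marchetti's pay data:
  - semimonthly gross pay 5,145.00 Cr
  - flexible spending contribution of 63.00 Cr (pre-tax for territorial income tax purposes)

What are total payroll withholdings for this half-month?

Territorial Income Tax: taxable = 5,145.00 Cr − 63.00 Cr = 5,082.00 Cr
  336.00 Cr + 15% × (5,082.00 Cr − 4,800.00 Cr) = 336.00 Cr + 15% × 282.00 Cr = 378.30 Cr
Health Levy: 1.8% × 5,082.00 Cr = 91.48 Cr
Total: 378.30 Cr + 91.48 Cr = 469.78 Cr

469.78 Cr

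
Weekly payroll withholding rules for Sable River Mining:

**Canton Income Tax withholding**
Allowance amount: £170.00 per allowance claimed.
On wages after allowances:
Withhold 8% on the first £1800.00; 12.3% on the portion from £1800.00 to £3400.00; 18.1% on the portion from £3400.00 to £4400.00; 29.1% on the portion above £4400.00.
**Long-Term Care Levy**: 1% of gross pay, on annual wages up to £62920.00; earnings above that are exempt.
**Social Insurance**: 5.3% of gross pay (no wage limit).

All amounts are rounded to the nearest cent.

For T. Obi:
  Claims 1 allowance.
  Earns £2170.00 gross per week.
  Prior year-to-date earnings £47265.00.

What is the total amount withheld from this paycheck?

Canton Income Tax: taxable = £2170.00 − 1×£170.00 = £2000.00
  £144.00 + 12.3% × (£2000.00 − £1800.00) = £144.00 + 12.3% × £200.00 = £168.60
Long-Term Care Levy: 1% × £2170.00 = £21.70
Social Insurance: 5.3% × £2170.00 = £115.01
Total: £168.60 + £21.70 + £115.01 = £305.31

£305.31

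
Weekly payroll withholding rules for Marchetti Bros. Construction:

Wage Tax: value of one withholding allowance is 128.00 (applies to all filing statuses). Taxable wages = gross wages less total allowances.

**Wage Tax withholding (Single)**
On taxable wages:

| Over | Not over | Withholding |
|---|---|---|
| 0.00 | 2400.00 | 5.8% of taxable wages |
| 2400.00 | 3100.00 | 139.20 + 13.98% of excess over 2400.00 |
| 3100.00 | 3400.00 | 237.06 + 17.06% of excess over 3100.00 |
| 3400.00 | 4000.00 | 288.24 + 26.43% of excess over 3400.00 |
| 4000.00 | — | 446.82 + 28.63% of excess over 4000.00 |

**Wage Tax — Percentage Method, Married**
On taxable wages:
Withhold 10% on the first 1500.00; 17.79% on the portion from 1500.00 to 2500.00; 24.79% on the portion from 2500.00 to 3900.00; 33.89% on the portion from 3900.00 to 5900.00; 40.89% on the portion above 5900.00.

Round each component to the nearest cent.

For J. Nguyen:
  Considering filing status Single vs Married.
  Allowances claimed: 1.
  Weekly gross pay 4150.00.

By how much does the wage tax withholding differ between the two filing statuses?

263.19

Wage Tax (Single): taxable = 4150.00 − 1×128.00 = 4022.00
  446.82 + 28.63% × (4022.00 − 4000.00) = 446.82 + 28.63% × 22.00 = 453.12
Wage Tax (Married): taxable = 4150.00 − 1×128.00 = 4022.00
  674.96 + 33.89% × (4022.00 − 3900.00) = 674.96 + 33.89% × 122.00 = 716.31
Difference: |453.12 − 716.31| = 263.19 (higher under Married)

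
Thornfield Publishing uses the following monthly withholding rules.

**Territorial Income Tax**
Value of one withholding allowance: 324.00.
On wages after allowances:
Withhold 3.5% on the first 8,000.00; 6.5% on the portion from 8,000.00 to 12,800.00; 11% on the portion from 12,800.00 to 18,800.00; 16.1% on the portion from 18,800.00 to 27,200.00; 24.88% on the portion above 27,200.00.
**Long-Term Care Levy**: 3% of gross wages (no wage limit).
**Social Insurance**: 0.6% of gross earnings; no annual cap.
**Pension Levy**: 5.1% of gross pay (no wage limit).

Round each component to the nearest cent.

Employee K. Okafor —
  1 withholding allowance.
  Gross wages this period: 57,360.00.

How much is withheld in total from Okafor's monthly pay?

15,017.92

Territorial Income Tax: taxable = 57,360.00 − 1×324.00 = 57,036.00
  2,604.40 + 24.88% × (57,036.00 − 27,200.00) = 2,604.40 + 24.88% × 29,836.00 = 10,027.60
Long-Term Care Levy: 3% × 57,360.00 = 1,720.80
Social Insurance: 0.6% × 57,360.00 = 344.16
Pension Levy: 5.1% × 57,360.00 = 2,925.36
Total: 10,027.60 + 1,720.80 + 344.16 + 2,925.36 = 15,017.92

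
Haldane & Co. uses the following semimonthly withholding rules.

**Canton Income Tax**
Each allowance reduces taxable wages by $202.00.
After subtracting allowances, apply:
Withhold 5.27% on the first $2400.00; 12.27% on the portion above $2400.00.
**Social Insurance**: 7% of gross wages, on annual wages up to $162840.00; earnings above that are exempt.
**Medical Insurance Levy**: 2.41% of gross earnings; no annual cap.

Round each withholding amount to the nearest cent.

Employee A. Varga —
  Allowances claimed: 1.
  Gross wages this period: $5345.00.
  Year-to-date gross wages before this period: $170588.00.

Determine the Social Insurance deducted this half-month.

Social Insurance: YTD $170588.00 ≥ cap $162840.00 → $0.00

$0.00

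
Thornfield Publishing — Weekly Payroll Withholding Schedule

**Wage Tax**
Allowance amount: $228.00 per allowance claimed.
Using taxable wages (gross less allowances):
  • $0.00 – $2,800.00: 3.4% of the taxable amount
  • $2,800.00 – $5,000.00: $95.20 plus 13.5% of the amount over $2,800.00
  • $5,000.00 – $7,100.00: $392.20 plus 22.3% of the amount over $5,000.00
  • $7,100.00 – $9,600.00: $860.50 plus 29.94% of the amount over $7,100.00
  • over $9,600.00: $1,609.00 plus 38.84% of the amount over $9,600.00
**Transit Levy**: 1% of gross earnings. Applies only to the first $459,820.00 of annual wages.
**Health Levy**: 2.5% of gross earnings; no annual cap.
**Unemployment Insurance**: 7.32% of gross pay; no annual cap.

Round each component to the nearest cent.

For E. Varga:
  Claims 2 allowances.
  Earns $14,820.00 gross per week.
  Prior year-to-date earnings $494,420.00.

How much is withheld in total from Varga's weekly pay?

$4,914.66

Wage Tax: taxable = $14,820.00 − 2×$228.00 = $14,364.00
  $1,609.00 + 38.84% × ($14,364.00 − $9,600.00) = $1,609.00 + 38.84% × $4,764.00 = $3,459.34
Transit Levy: YTD $494,420.00 ≥ cap $459,820.00 → $0.00
Health Levy: 2.5% × $14,820.00 = $370.50
Unemployment Insurance: 7.32% × $14,820.00 = $1,084.82
Total: $3,459.34 + $0.00 + $370.50 + $1,084.82 = $4,914.66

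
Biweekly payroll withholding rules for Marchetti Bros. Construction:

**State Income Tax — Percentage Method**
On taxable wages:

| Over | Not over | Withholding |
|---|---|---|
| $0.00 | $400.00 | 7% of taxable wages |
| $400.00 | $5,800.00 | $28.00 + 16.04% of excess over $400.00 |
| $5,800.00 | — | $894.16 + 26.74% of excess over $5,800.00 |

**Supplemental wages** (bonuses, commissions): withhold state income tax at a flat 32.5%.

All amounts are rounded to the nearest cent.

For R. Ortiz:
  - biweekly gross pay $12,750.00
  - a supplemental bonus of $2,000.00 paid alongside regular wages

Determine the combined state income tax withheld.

State Income Tax: taxable = $12,750.00
  $894.16 + 26.74% × ($12,750.00 − $5,800.00) = $894.16 + 26.74% × $6,950.00 = $2,752.59
Supplemental (32.5% flat on bonus): 32.5% × $2,000.00 = $650.00
Total state income tax: $2,752.59 + $650.00 = $3,402.59

$3,402.59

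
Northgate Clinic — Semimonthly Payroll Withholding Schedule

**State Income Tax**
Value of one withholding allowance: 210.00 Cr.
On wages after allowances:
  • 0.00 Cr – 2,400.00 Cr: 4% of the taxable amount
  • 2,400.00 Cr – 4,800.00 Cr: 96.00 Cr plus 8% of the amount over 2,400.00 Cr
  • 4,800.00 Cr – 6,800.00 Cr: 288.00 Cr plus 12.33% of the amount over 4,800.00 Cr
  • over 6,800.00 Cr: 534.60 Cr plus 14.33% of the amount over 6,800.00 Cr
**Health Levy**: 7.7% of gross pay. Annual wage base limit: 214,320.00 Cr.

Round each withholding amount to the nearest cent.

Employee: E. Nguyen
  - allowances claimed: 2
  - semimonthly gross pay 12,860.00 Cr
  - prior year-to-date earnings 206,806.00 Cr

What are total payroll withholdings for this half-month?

State Income Tax: taxable = 12,860.00 Cr − 2×210.00 Cr = 12,440.00 Cr
  534.60 Cr + 14.33% × (12,440.00 Cr − 6,800.00 Cr) = 534.60 Cr + 14.33% × 5,640.00 Cr = 1,342.81 Cr
Health Levy: cap 214,320.00 Cr − YTD 206,806.00 Cr = 7,514.00 Cr subject; 7.7% × 7,514.00 Cr = 578.58 Cr
Total: 1,342.81 Cr + 578.58 Cr = 1,921.39 Cr

1,921.39 Cr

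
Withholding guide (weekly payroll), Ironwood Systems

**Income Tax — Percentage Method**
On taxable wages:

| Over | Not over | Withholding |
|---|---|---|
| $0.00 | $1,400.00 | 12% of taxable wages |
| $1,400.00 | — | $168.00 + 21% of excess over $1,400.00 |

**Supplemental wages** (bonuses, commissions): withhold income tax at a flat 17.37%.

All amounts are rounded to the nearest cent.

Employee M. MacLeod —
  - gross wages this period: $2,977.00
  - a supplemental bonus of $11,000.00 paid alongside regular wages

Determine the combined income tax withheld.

$2,409.87

Income Tax: taxable = $2,977.00
  $168.00 + 21% × ($2,977.00 − $1,400.00) = $168.00 + 21% × $1,577.00 = $499.17
Supplemental (17.37% flat on bonus): 17.37% × $11,000.00 = $1,910.70
Total income tax: $499.17 + $1,910.70 = $2,409.87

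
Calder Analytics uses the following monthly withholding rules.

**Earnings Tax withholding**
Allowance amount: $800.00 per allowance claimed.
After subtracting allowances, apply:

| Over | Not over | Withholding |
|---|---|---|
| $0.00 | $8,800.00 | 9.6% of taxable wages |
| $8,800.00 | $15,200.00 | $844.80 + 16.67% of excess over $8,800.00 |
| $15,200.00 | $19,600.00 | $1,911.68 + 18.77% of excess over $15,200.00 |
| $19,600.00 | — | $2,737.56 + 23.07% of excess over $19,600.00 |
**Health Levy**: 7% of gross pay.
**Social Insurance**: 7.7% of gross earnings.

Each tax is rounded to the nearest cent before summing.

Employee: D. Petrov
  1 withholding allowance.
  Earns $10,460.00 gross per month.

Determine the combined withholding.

$2,525.78

Earnings Tax: taxable = $10,460.00 − 1×$800.00 = $9,660.00
  $844.80 + 16.67% × ($9,660.00 − $8,800.00) = $844.80 + 16.67% × $860.00 = $988.16
Health Levy: 7% × $10,460.00 = $732.20
Social Insurance: 7.7% × $10,460.00 = $805.42
Total: $988.16 + $732.20 + $805.42 = $2,525.78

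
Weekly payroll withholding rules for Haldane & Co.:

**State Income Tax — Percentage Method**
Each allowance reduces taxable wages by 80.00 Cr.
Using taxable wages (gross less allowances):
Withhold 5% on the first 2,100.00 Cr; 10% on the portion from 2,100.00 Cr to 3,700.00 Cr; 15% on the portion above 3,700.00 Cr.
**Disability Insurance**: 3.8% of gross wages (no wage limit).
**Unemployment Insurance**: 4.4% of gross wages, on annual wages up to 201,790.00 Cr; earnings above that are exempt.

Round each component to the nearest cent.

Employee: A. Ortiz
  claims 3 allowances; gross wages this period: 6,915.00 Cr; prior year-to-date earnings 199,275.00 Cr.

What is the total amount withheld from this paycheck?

1,084.68 Cr

State Income Tax: taxable = 6,915.00 Cr − 3×80.00 Cr = 6,675.00 Cr
  265.00 Cr + 15% × (6,675.00 Cr − 3,700.00 Cr) = 265.00 Cr + 15% × 2,975.00 Cr = 711.25 Cr
Disability Insurance: 3.8% × 6,915.00 Cr = 262.77 Cr
Unemployment Insurance: cap 201,790.00 Cr − YTD 199,275.00 Cr = 2,515.00 Cr subject; 4.4% × 2,515.00 Cr = 110.66 Cr
Total: 711.25 Cr + 262.77 Cr + 110.66 Cr = 1,084.68 Cr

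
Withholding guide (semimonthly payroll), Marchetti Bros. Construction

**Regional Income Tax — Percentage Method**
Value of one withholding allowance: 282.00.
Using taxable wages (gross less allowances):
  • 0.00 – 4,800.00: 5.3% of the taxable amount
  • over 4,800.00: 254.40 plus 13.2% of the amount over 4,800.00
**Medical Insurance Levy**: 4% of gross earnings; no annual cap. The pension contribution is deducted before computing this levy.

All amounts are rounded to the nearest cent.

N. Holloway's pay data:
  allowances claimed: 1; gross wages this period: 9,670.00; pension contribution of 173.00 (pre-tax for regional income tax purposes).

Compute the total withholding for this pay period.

Regional Income Tax: taxable = 9,670.00 − 173.00 − 1×282.00 = 9,215.00
  254.40 + 13.2% × (9,215.00 − 4,800.00) = 254.40 + 13.2% × 4,415.00 = 837.18
Medical Insurance Levy: 4% × 9,497.00 = 379.88
Total: 837.18 + 379.88 = 1,217.06

1,217.06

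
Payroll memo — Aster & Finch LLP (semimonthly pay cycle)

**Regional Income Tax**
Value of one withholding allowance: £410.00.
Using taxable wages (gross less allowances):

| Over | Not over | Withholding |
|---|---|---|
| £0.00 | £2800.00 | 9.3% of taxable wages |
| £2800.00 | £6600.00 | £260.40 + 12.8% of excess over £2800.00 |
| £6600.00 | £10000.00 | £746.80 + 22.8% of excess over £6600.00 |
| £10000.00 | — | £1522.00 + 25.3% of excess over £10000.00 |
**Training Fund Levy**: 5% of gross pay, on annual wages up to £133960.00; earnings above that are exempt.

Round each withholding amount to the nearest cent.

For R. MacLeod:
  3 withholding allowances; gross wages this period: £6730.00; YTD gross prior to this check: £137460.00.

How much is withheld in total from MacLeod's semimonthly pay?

Regional Income Tax: taxable = £6730.00 − 3×£410.00 = £5500.00
  £260.40 + 12.8% × (£5500.00 − £2800.00) = £260.40 + 12.8% × £2700.00 = £606.00
Training Fund Levy: YTD £137460.00 ≥ cap £133960.00 → £0.00
Total: £606.00 + £0.00 = £606.00

£606.00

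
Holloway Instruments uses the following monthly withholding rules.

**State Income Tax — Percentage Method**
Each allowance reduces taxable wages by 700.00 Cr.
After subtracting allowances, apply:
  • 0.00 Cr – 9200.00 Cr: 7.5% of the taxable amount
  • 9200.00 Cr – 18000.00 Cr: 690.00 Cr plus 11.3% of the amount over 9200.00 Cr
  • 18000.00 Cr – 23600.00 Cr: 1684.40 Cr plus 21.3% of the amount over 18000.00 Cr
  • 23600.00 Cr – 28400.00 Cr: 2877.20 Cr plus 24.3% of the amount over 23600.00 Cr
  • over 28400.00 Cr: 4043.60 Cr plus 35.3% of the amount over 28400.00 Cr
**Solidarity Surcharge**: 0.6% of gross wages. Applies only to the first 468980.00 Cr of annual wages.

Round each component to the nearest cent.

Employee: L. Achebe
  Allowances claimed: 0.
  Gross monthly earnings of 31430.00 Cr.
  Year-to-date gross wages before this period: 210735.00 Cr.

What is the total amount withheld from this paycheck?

5301.77 Cr

State Income Tax: taxable = 31430.00 Cr
  4043.60 Cr + 35.3% × (31430.00 Cr − 28400.00 Cr) = 4043.60 Cr + 35.3% × 3030.00 Cr = 5113.19 Cr
Solidarity Surcharge: 0.6% × 31430.00 Cr = 188.58 Cr
Total: 5113.19 Cr + 188.58 Cr = 5301.77 Cr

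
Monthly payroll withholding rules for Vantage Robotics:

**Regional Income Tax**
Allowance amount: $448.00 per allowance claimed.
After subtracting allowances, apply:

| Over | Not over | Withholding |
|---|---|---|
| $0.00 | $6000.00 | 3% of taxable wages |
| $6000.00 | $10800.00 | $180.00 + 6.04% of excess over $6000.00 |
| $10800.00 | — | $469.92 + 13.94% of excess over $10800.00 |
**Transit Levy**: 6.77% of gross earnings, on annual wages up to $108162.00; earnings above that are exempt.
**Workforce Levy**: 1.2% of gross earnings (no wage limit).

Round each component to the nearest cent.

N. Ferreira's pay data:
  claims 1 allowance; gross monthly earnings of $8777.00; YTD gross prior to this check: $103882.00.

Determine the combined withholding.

$715.75

Regional Income Tax: taxable = $8777.00 − 1×$448.00 = $8329.00
  $180.00 + 6.04% × ($8329.00 − $6000.00) = $180.00 + 6.04% × $2329.00 = $320.67
Transit Levy: cap $108162.00 − YTD $103882.00 = $4280.00 subject; 6.77% × $4280.00 = $289.76
Workforce Levy: 1.2% × $8777.00 = $105.32
Total: $320.67 + $289.76 + $105.32 = $715.75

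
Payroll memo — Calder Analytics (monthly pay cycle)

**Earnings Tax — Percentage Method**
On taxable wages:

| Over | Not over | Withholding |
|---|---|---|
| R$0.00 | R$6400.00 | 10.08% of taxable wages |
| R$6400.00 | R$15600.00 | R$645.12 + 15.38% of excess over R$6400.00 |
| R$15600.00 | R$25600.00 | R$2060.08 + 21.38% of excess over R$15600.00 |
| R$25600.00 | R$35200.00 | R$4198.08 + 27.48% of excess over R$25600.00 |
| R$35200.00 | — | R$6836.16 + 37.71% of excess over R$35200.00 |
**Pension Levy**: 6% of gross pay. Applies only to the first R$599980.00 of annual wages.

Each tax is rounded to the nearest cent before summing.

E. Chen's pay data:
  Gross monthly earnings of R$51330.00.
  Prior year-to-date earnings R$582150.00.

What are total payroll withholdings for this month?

Earnings Tax: taxable = R$51330.00
  R$6836.16 + 37.71% × (R$51330.00 − R$35200.00) = R$6836.16 + 37.71% × R$16130.00 = R$12918.78
Pension Levy: cap R$599980.00 − YTD R$582150.00 = R$17830.00 subject; 6% × R$17830.00 = R$1069.80
Total: R$12918.78 + R$1069.80 = R$13988.58

R$13988.58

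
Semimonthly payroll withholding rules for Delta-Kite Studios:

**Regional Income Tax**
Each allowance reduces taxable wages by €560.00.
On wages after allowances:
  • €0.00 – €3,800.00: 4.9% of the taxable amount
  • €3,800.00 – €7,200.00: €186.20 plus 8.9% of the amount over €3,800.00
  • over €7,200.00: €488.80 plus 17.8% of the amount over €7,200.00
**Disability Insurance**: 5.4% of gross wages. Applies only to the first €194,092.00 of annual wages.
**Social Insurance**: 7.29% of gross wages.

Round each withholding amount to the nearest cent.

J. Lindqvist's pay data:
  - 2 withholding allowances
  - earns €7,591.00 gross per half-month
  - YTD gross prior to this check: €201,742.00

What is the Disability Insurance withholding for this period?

€0.00

Disability Insurance: YTD €201,742.00 ≥ cap €194,092.00 → €0.00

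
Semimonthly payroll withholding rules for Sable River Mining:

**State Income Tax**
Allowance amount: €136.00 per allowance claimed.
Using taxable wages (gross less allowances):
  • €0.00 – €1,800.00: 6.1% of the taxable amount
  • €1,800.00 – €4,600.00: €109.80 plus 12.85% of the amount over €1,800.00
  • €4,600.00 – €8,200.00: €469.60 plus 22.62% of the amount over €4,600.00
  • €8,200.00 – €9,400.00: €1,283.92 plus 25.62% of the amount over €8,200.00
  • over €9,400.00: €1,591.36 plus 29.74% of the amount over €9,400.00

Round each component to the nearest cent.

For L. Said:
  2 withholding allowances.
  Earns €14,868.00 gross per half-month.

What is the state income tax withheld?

State Income Tax: taxable = €14,868.00 − 2×€136.00 = €14,596.00
  €1,591.36 + 29.74% × (€14,596.00 − €9,400.00) = €1,591.36 + 29.74% × €5,196.00 = €3,136.65

€3,136.65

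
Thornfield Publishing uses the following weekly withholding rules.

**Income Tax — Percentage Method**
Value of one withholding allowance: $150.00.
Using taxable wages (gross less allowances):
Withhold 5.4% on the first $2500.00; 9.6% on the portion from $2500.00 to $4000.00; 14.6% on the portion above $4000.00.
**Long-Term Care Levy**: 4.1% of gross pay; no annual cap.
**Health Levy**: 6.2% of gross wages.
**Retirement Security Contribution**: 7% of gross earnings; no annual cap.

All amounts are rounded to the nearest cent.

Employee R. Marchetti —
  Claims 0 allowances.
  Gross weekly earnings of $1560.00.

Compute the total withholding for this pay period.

Income Tax: taxable = $1560.00
  5.4% × $1560.00 = $84.24
Long-Term Care Levy: 4.1% × $1560.00 = $63.96
Health Levy: 6.2% × $1560.00 = $96.72
Retirement Security Contribution: 7% × $1560.00 = $109.20
Total: $84.24 + $63.96 + $96.72 + $109.20 = $354.12

$354.12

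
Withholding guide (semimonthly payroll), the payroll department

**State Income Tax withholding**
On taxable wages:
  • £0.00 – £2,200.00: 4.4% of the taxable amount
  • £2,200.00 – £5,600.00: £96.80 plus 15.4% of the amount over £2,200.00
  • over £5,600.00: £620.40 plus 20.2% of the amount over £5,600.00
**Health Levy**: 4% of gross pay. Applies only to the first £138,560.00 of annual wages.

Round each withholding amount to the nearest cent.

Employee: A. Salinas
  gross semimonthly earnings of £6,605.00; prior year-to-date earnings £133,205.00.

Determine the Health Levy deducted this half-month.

Health Levy: cap £138,560.00 − YTD £133,205.00 = £5,355.00 subject; 4% × £5,355.00 = £214.20

£214.20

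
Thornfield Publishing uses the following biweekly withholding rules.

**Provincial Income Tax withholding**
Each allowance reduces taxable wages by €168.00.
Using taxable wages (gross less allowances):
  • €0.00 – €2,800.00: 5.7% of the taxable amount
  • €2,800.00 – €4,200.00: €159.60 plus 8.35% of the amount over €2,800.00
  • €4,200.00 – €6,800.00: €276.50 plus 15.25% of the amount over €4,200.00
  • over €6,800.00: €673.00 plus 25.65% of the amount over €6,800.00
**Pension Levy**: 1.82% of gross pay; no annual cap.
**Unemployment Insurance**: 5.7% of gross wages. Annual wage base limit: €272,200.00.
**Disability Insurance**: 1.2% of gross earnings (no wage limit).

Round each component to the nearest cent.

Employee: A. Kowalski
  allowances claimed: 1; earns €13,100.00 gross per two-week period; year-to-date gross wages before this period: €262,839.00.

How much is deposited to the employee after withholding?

€9,924.94

Provincial Income Tax: taxable = €13,100.00 − 1×€168.00 = €12,932.00
  €673.00 + 25.65% × (€12,932.00 − €6,800.00) = €673.00 + 25.65% × €6,132.00 = €2,245.86
Pension Levy: 1.82% × €13,100.00 = €238.42
Unemployment Insurance: cap €272,200.00 − YTD €262,839.00 = €9,361.00 subject; 5.7% × €9,361.00 = €533.58
Disability Insurance: 1.2% × €13,100.00 = €157.20
Total withheld: €2,245.86 + €238.42 + €533.58 + €157.20 = €3,175.06
Net pay: €13,100.00 − €3,175.06 = €9,924.94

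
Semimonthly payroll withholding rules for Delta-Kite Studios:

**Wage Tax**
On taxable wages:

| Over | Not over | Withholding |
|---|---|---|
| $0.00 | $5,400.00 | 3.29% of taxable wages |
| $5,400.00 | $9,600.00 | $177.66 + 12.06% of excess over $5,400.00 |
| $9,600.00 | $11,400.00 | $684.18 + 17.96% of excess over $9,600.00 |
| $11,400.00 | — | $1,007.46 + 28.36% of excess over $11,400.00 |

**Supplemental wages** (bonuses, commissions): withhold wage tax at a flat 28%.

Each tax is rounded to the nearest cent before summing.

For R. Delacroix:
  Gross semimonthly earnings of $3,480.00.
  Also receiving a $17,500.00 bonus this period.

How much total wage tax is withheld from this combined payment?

Wage Tax: taxable = $3,480.00
  3.29% × $3,480.00 = $114.49
Supplemental (28% flat on bonus): 28% × $17,500.00 = $4,900.00
Total wage tax: $114.49 + $4,900.00 = $5,014.49

$5,014.49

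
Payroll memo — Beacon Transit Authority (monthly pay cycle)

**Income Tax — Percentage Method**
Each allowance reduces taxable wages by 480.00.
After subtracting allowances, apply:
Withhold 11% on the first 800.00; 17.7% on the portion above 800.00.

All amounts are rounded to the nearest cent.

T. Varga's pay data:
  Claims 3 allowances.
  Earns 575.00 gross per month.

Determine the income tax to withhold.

Income Tax: taxable = 575.00 − 3×480.00 = -865.00
  Taxable ≤ 0 → 0.00

0.00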